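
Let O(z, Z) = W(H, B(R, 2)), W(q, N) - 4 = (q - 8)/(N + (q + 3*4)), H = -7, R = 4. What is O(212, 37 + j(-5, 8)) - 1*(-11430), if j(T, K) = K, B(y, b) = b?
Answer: 80023/7 ≈ 11432.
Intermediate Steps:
W(q, N) = 4 + (-8 + q)/(12 + N + q) (W(q, N) = 4 + (q - 8)/(N + (q + 3*4)) = 4 + (-8 + q)/(N + (q + 12)) = 4 + (-8 + q)/(N + (12 + q)) = 4 + (-8 + q)/(12 + N + q))
O(z, Z) = 13/7 (O(z, Z) = (40 + 4*2 + 5*(-7))/(12 + 2 - 7) = (40 + 8 - 35)/7 = (⅐)*13 = 13/7)
O(212, 37 + j(-5, 8)) - 1*(-11430) = 13/7 - 1*(-11430) = 13/7 + 11430 = 80023/7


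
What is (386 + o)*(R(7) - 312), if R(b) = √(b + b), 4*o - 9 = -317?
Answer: -96408 + 309*√14 ≈ -95252.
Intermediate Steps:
o = -77 (o = 9/4 + (¼)*(-317) = 9/4 - 317/4 = -77)
R(b) = √2*√b (R(b) = √(2*b) = √2*√b)
(386 + o)*(R(7) - 312) = (386 - 77)*(√2*√7 - 312) = 309*(√14 - 312) = 309*(-312 + √14) = -96408 + 309*√14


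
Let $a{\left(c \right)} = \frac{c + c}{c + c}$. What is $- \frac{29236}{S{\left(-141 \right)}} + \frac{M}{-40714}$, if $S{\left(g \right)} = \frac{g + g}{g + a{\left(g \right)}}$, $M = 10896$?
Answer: $- \frac{41661775808}{2870337} \approx -14515.0$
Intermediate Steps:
$a{\left(c \right)} = 1$ ($a{\left(c \right)} = \frac{2 c}{2 c} = 2 c \frac{1}{2 c} = 1$)
$S{\left(g \right)} = \frac{2 g}{1 + g}$ ($S{\left(g \right)} = \frac{g + g}{g + 1} = \frac{2 g}{1 + g}$)
$- \frac{29236}{S{\left(-141 \right)}} + \frac{M}{-40714} = - \frac{29236}{2 \left(-141\right) \frac{1}{1 - 141}} + \frac{10896}{-40714} = - \frac{29236}{2 \left(-141\right) \frac{1}{-140}} + 10896 \left(- \frac{1}{40714}\right) = - \frac{29236}{2 \left(-141\right) \left(- \frac{1}{140}\right)} - \frac{5448}{20357} = - \frac{29236}{\frac{141}{70}} - \frac{5448}{20357} = \left(-29236\right) \frac{70}{141} - \frac{5448}{20357} = - \frac{2046520}{141} - \frac{5448}{20357} = - \frac{41661775808}{2870337}$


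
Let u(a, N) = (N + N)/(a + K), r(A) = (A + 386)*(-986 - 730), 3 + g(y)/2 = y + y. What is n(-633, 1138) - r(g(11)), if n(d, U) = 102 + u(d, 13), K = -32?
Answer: 483911164/665 ≈ 7.2769e+5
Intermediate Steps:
g(y) = -6 + 4*y (g(y) = -6 + 2*(y + y) = -6 + 2*(2*y) = -6 + 4*y)
r(A) = -662376 - 1716*A (r(A) = (386 + A)*(-1716) = -662376 - 1716*A)
u(a, N) = 2*N/(-32 + a) (u(a, N) = (N + N)/(a - 32) = (2*N)/(-32 + a) = 2*N/(-32 + a))
n(d, U) = 102 + 26/(-32 + d) (n(d, U) = 102 + 2*13/(-32 + d) = 102 + 26/(-32 + d))
n(-633, 1138) - r(g(11)) = 2*(-1619 + 51*(-633))/(-32 - 633) - (-662376 - 1716*(-6 + 4*11)) = 2*(-1619 - 32283)/(-665) - (-662376 - 1716*(-6 + 44)) = 2*(-1/665)*(-33902) - (-662376 - 1716*38) = 67804/665 - (-662376 - 65208) = 67804/665 - 1*(-727584) = 67804/665 + 727584 = 483911164/665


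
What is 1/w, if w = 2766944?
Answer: 1/2766944 ≈ 3.6141e-7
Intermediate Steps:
1/w = 1/2766944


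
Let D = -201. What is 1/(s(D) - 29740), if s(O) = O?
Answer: -1/29941 ≈ -3.3399e-5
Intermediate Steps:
1/(s(D) - 29740) = 1/(-201 - 29740) = 1/(-29941) = -1/29941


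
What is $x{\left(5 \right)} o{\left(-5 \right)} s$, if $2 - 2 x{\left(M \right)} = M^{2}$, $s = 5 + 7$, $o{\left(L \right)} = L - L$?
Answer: $0$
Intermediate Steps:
$o{\left(L \right)} = 0$
$s = 12$
$x{\left(M \right)} = 1 - \frac{M^{2}}{2}$
$x{\left(5 \right)} o{\left(-5 \right)} s = \left(1 - \frac{5^{2}}{2}\right) 0 \cdot 12 = \left(1 - \frac{25}{2}\right) 0 \cdot 12 = \left(- \frac{23}{2}\right) 0 \cdot 12 = 0 \cdot 12 = 0$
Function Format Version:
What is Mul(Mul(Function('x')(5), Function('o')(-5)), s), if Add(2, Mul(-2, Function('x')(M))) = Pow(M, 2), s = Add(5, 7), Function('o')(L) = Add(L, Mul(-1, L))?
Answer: 0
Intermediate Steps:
Function('o')(L) = 0
s = 12
Function('x')(M) = Add(1, Mul(Rational(-1, 2), Pow(M, 2)))
Mul(Mul(Function('x')(5), Function('o')(-5)), s) = Mul(Mul(Add(1, Mul(Rational(-1, 2), Pow(5, 2))), 0), 12) = Mul(Mul(Add(1, Mul(Rational(-1, 2), 25)), 0), 12) = Mul(Mul(Add(1, Rational(-25, 2)), 0), 12) = Mul(Mul(Rational(-23, 2), 0), 12) = Mul(0, 12) = 0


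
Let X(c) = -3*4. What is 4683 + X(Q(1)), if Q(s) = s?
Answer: 4671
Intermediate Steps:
X(c) = -12
4683 + X(Q(1)) = 4683 - 12 = 4671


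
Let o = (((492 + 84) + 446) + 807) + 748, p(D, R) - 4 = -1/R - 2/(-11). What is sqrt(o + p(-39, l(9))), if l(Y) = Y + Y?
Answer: sqrt(11243386)/66 ≈ 50.805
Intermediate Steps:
l(Y) = 2*Y
p(D, R) = 46/11 - 1/R (p(D, R) = 4 + (-1/R - 2/(-11)) = 4 + (-1/R - 2*(-1/11)) = 4 + (-1/R + 2/11) = 4 + (2/11 - 1/R) = 46/11 - 1/R)
o = 2577 (o = ((576 + 446) + 807) + 748 = (1022 + 807) + 748 = 1829 + 748 = 2577)
sqrt(o + p(-39, l(9))) = sqrt(2577 + (46/11 - 1/(2*9))) = sqrt(2577 + (46/11 - 1/18)) = sqrt(2577 + 817/198) = sqrt(511063/198) = sqrt(11243386)/66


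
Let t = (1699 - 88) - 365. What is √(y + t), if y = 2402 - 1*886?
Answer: √2762 ≈ 52.555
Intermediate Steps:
t = 1246 (t = 1611 - 365 = 1246)
y = 1516 (y = 2402 - 886 = 1516)
√(y + t) = √(1516 + 1246) = √2762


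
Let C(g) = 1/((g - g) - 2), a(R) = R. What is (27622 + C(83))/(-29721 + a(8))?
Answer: -55243/59426 ≈ -0.92961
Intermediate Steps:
C(g) = -½ (C(g) = 1/(0 - 2) = 1/(-2) = -½)
(27622 + C(83))/(-29721 + a(8)) = (27622 - ½)/(-29721 + 8) = (55243/2)/(-29713) = (55243/2)*(-1/29713) = -55243/59426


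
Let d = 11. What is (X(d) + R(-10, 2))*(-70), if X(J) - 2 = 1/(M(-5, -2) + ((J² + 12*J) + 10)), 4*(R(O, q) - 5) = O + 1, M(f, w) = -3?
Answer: -4326/13 ≈ -332.77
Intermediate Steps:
R(O, q) = 21/4 + O/4 (R(O, q) = 5 + (O + 1)/4 = 5 + (1 + O)/4 = 5 + (¼ + O/4) = 21/4 + O/4)
X(J) = 2 + 1/(7 + J² + 12*J) (X(J) = 2 + 1/(-3 + ((J² + 12*J) + 10)) = 2 + 1/(-3 + (10 + J² + 12*J)) = 2 + 1/(7 + J² + 12*J))
(X(d) + R(-10, 2))*(-70) = ((15 + 2*11² + 24*11)/(7 + 11² + 12*11) + (21/4 + (¼)*(-10)))*(-70) = ((15 + 2*121 + 264)/(7 + 121 + 132) + (21/4 - 5/2))*(-70) = ((15 + 242 + 264)/260 + 11/4)*(-70) = ((1/260)*521 + 11/4)*(-70) = (521/260 + 11/4)*(-70) = (309/65)*(-70) = -4326/13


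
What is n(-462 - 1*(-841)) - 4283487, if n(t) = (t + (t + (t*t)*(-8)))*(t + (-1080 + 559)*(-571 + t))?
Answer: -115313263557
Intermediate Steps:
n(t) = (297491 - 520*t)*(-8*t² + 2*t) (n(t) = (t + (t + t²*(-8)))*(t - 521*(-571 + t)) = (t + (t - 8*t²))*(t + (297491 - 521*t)) = (-8*t² + 2*t)*(297491 - 520*t) = (297491 - 520*t)*(-8*t² + 2*t))
n(-462 - 1*(-841)) - 4283487 = 2*(-462 - 1*(-841))*(297491 - 1190484*(-462 - 1*(-841)) + 2080*(-462 - 1*(-841))²) - 4283487 = 2*(-462 + 841)*(297491 - 1190484*(-462 + 841) + 2080*(-462 + 841)²) - 4283487 = 2*379*(297491 - 1190484*379 + 2080*379²) - 4283487 = 2*379*(297491 - 451193436 + 2080*143641) - 4283487 = 2*379*(297491 - 451193436 + 298773280) - 4283487 = 2*379*(-152122665) - 4283487 = -115308980070 - 4283487 = -115313263557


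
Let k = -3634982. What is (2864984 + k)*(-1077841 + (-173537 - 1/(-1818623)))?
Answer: 1752349754049985014/1818623 ≈ 9.6356e+11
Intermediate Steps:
(2864984 + k)*(-1077841 + (-173537 - 1/(-1818623))) = (2864984 - 3634982)*(-1077841 + (-173537 - 1/(-1818623))) = -769998*(-1077841 + (-173537 - 1*(-1/1818623))) = -769998*(-1077841 + (-173537 + 1/1818623)) = -769998*(-1077841 - 315598379550/1818623) = -769998*(-2275784812493/1818623) = 1752349754049985014/1818623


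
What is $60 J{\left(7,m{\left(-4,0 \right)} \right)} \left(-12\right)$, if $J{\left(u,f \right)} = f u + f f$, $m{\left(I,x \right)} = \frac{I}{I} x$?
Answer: $0$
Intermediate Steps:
$m{\left(I,x \right)} = x$ ($m{\left(I,x \right)} = 1 x = x$)
$J{\left(u,f \right)} = f^{2} + f u$ ($J{\left(u,f \right)} = f u + f^{2} = f^{2} + f u$)
$60 J{\left(7,m{\left(-4,0 \right)} \right)} \left(-12\right) = 60 \cdot 0 \left(0 + 7\right) \left(-12\right) = 60 \cdot 0 \cdot 7 \left(-12\right) = 60 \cdot 0 \left(-12\right) = 0 \left(-12\right) = 0$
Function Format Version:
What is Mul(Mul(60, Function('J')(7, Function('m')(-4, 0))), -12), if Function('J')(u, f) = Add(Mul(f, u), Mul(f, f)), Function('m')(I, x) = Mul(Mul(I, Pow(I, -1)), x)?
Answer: 0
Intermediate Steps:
Function('m')(I, x) = x (Function('m')(I, x) = Mul(1, x) = x)
Function('J')(u, f) = Add(Pow(f, 2), Mul(f, u)) (Function('J')(u, f) = Add(Mul(f, u), Pow(f, 2)) = Add(Pow(f, 2), Mul(f, u)))
Mul(Mul(60, Function('J')(7, Function('m')(-4, 0))), -12) = Mul(Mul(60, Mul(0, Add(0, 7))), -12) = Mul(Mul(60, Mul(0, 7)), -12) = Mul(Mul(60, 0), -12) = Mul(0, -12) = 0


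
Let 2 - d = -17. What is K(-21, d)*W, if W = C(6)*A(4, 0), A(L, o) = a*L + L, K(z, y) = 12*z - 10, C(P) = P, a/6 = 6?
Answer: -232656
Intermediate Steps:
a = 36 (a = 6*6 = 36)
d = 19 (d = 2 - 1*(-17) = 2 + 17 = 19)
K(z, y) = -10 + 12*z
A(L, o) = 37*L (A(L, o) = 36*L + L = 37*L)
W = 888 (W = 6*(37*4) = 6*148 = 888)
K(-21, d)*W = (-10 + 12*(-21))*888 = (-10 - 252)*888 = -262*888 = -232656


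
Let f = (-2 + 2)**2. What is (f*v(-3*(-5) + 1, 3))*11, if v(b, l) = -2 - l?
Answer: 0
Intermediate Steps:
f = 0 (f = 0**2 = 0)
(f*v(-3*(-5) + 1, 3))*11 = (0*(-2 - 1*3))*11 = (0*(-2 - 3))*11 = (0*(-5))*11 = 0*11 = 0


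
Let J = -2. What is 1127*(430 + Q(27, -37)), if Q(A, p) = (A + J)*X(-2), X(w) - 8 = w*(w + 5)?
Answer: 540960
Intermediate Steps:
X(w) = 8 + w*(5 + w) (X(w) = 8 + w*(w + 5) = 8 + w*(5 + w))
Q(A, p) = -4 + 2*A (Q(A, p) = (A - 2)*(8 + (-2)² + 5*(-2)) = (-2 + A)*(8 + 4 - 10) = (-2 + A)*2 = -4 + 2*A)
1127*(430 + Q(27, -37)) = 1127*(430 + (-4 + 2*27)) = 1127*(430 + (-4 + 54)) = 1127*(430 + 50) = 1127*480 = 540960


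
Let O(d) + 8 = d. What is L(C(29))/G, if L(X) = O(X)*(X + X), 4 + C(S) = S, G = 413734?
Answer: 425/206867 ≈ 0.0020545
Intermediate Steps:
C(S) = -4 + S
O(d) = -8 + d
L(X) = 2*X*(-8 + X) (L(X) = (-8 + X)*(X + X) = (-8 + X)*(2*X) = 2*X*(-8 + X))
L(C(29))/G = (2*(-4 + 29)*(-8 + (-4 + 29)))/413734 = (2*25*(-8 + 25))*(1/413734) = (2*25*17)*(1/413734) = 850*(1/413734) = 425/206867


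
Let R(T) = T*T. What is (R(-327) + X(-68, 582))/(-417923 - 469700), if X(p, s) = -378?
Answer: -106551/887623 ≈ -0.12004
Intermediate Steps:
R(T) = T²
(R(-327) + X(-68, 582))/(-417923 - 469700) = ((-327)² - 378)/(-417923 - 469700) = (106929 - 378)/(-887623) = 106551*(-1/887623) = -106551/887623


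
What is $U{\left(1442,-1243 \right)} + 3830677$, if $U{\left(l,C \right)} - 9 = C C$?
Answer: $5375735$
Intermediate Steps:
$U{\left(l,C \right)} = 9 + C^{2}$ ($U{\left(l,C \right)} = 9 + C C = 9 + C^{2}$)
$U{\left(1442,-1243 \right)} + 3830677 = \left(9 + \left(-1243\right)^{2}\right) + 3830677 = \left(9 + 1545049\right) + 3830677 = 1545058 + 3830677 = 5375735$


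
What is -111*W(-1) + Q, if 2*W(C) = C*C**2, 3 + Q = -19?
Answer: 67/2 ≈ 33.500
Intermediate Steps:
Q = -22 (Q = -3 - 19 = -22)
W(C) = C**3/2 (W(C) = (C*C**2)/2 = C**3/2)
-111*W(-1) + Q = -111*(-1)**3/2 - 22 = -111*(-1)/2 - 22 = -111*(-1/2) - 22 = 111/2 - 22 = 67/2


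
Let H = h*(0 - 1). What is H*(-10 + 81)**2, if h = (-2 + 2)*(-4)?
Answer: 0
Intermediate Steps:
h = 0 (h = 0*(-4) = 0)
H = 0 (H = 0*(0 - 1) = 0*(-1) = 0)
H*(-10 + 81)**2 = 0*(-10 + 81)**2 = 0*71**2 = 0*5041 = 0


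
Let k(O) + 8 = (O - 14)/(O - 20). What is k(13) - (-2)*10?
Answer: 85/7 ≈ 12.143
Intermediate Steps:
k(O) = -8 + (-14 + O)/(-20 + O) (k(O) = -8 + (O - 14)/(O - 20) = -8 + (-14 + O)/(-20 + O))
k(13) - (-2)*10 = (146 - 7*13)/(-20 + 13) - (-2)*10 = (146 - 91)/(-7) - 1*(-20) = -1/7*55 + 20 = -55/7 + 20 = 85/7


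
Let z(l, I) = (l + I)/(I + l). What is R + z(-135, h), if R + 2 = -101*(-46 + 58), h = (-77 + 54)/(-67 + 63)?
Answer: -1213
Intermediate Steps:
h = 23/4 (h = -23/(-4) = -23*(-¼) = 23/4 ≈ 5.7500)
R = -1214 (R = -2 - 101*(-46 + 58) = -2 - 101*12 = -2 - 1212 = -1214)
z(l, I) = 1 (z(l, I) = (I + l)/(I + l) = 1)
R + z(-135, h) = -1214 + 1 = -1213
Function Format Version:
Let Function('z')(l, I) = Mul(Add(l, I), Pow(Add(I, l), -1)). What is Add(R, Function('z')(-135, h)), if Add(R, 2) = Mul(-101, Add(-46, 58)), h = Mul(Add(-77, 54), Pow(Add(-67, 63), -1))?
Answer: -1213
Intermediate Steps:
h = Rational(23, 4) (h = Mul(-23, Pow(-4, -1)) = Mul(-23, Rational(-1, 4)) = Rational(23, 4) ≈ 5.7500)
R = -1214 (R = Add(-2, Mul(-101, Add(-46, 58))) = Add(-2, Mul(-101, 12)) = Add(-2, -1212) = -1214)
Function('z')(l, I) = 1 (Function('z')(l, I) = Mul(Add(I, l), Pow(Add(I, l), -1)) = 1)
Add(R, Function('z')(-135, h)) = Add(-1214, 1) = -1213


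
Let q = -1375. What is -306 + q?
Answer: -1681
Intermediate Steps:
-306 + q = -306 - 1375 = -1681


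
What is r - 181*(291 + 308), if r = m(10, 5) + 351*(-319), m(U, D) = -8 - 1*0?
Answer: -220396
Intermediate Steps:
m(U, D) = -8 (m(U, D) = -8 + 0 = -8)
r = -111977 (r = -8 + 351*(-319) = -8 - 111969 = -111977)
r - 181*(291 + 308) = -111977 - 181*(291 + 308) = -111977 - 181*599 = -111977 - 1*108419 = -111977 - 108419 = -220396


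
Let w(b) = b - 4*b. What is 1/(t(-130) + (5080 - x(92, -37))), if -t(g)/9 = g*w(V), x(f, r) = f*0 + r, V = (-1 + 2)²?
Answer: 1/1607 ≈ 0.00062228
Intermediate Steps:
V = 1 (V = 1² = 1)
x(f, r) = r (x(f, r) = 0 + r = r)
w(b) = -3*b
t(g) = 27*g (t(g) = -9*g*(-3*1) = -9*g*(-3) = -(-27)*g = 27*g)
1/(t(-130) + (5080 - x(92, -37))) = 1/(27*(-130) + (5080 - 1*(-37))) = 1/(-3510 + (5080 + 37)) = 1/(-3510 + 5117) = 1/1607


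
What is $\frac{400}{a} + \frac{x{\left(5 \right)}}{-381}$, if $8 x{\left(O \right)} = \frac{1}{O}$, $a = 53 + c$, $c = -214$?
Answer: $- \frac{6096161}{2453640} \approx -2.4845$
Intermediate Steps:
$a = -161$ ($a = 53 - 214 = -161$)
$x{\left(O \right)} = \frac{1}{8 O}$
$\frac{400}{a} + \frac{x{\left(5 \right)}}{-381} = \frac{400}{-161} + \frac{\frac{1}{8} \cdot \frac{1}{5}}{-381} = 400 \left(- \frac{1}{161}\right) + \frac{1}{8} \cdot \frac{1}{5} \left(- \frac{1}{381}\right) = - \frac{400}{161} + \frac{1}{40} \left(- \frac{1}{381}\right) = - \frac{400}{161} - \frac{1}{15240} = - \frac{6096161}{2453640}$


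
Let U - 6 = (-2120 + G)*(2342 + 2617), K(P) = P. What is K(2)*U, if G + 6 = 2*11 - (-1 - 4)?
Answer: -20817870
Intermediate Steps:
G = 21 (G = -6 + (2*11 - (-1 - 4)) = -6 + (22 - 1*(-5)) = -6 + (22 + 5) = -6 + 27 = 21)
U = -10408935 (U = 6 + (-2120 + 21)*(2342 + 2617) = 6 - 2099*4959 = 6 - 10408941 = -10408935)
K(2)*U = 2*(-10408935) = -20817870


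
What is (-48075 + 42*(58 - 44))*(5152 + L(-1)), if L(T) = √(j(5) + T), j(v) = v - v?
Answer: -244653024 - 47487*I ≈ -2.4465e+8 - 47487.0*I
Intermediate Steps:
j(v) = 0
L(T) = √T (L(T) = √(0 + T) = √T)
(-48075 + 42*(58 - 44))*(5152 + L(-1)) = (-48075 + 42*(58 - 44))*(5152 + √(-1)) = (-48075 + 42*14)*(5152 + I) = (-48075 + 588)*(5152 + I) = -47487*(5152 + I) = -244653024 - 47487*I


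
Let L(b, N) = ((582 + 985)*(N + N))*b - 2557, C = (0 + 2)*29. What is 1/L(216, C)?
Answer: 1/39260195 ≈ 2.5471e-8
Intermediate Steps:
C = 58 (C = 2*29 = 58)
L(b, N) = -2557 + 3134*N*b (L(b, N) = (1567*(2*N))*b - 2557 = (3134*N)*b - 2557 = 3134*N*b - 2557 = -2557 + 3134*N*b)
1/L(216, C) = 1/(-2557 + 3134*58*216) = 1/(-2557 + 39262752) = 1/39260195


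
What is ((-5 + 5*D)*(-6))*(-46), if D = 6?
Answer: 6900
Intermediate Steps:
((-5 + 5*D)*(-6))*(-46) = ((-5 + 5*6)*(-6))*(-46) = ((-5 + 30)*(-6))*(-46) = (25*(-6))*(-46) = -150*(-46) = 6900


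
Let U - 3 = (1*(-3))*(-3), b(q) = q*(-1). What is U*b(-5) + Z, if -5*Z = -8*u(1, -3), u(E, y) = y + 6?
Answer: 324/5 ≈ 64.800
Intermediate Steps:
u(E, y) = 6 + y
b(q) = -q
U = 12 (U = 3 + (1*(-3))*(-3) = 3 - 3*(-3) = 3 + 9 = 12)
Z = 24/5 (Z = -(-8)*(6 - 3)/5 = -(-8)*3/5 = -1/5*(-24) = 24/5 ≈ 4.8000)
U*b(-5) + Z = 12*(-1*(-5)) + 24/5 = 12*5 + 24/5 = 60 + 24/5 = 324/5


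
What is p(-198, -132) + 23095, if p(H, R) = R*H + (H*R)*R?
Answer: -3400721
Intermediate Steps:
p(H, R) = H*R + H*R²
p(-198, -132) + 23095 = -198*(-132)*(1 - 132) + 23095 = -198*(-132)*(-131) + 23095 = -3423816 + 23095 = -3400721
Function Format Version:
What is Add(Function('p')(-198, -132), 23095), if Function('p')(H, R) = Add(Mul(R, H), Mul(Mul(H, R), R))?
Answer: -3400721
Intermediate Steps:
Function('p')(H, R) = Add(Mul(H, R), Mul(H, Pow(R, 2)))
Add(Function('p')(-198, -132), 23095) = Add(Mul(-198, -132, Add(1, -132)), 23095) = Add(Mul(-198, -132, -131), 23095) = Add(-3423816, 23095) = -3400721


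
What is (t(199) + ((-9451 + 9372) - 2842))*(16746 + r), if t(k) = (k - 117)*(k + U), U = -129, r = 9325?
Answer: 73494149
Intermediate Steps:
t(k) = (-129 + k)*(-117 + k) (t(k) = (k - 117)*(k - 129) = (-117 + k)*(-129 + k) = (-129 + k)*(-117 + k))
(t(199) + ((-9451 + 9372) - 2842))*(16746 + r) = ((15093 + 199² - 246*199) + ((-9451 + 9372) - 2842))*(16746 + 9325) = ((15093 + 39601 - 48954) + (-79 - 2842))*26071 = (5740 - 2921)*26071 = 2819*26071 = 73494149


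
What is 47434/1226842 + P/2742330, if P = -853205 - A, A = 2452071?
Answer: -981242934293/841101405465 ≈ -1.1666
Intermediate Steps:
P = -3305276 (P = -853205 - 1*2452071 = -853205 - 2452071 = -3305276)
47434/1226842 + P/2742330 = 47434/1226842 - 3305276/2742330 = 47434*(1/1226842) - 3305276*1/2742330 = 23717/613421 - 1652638/1371165 = -981242934293/841101405465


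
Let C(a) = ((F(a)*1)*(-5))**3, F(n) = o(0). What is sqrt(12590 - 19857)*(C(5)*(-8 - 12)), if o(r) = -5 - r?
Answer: -4062500*I*sqrt(43) ≈ -2.664e+7*I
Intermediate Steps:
F(n) = -5 (F(n) = -5 - 1*0 = -5 + 0 = -5)
C(a) = 15625 (C(a) = (-5*1*(-5))**3 = (-5*(-5))**3 = 25**3 = 15625)
sqrt(12590 - 19857)*(C(5)*(-8 - 12)) = sqrt(12590 - 19857)*(15625*(-8 - 12)) = sqrt(-7267)*(15625*(-20)) = (13*I*sqrt(43))*(-312500) = -4062500*I*sqrt(43)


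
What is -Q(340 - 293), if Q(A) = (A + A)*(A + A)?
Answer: -8836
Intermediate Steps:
Q(A) = 4*A² (Q(A) = (2*A)*(2*A) = 4*A²)
-Q(340 - 293) = -4*(340 - 293)² = -4*47² = -4*2209 = -1*8836 = -8836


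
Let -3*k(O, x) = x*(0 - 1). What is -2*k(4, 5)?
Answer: -10/3 ≈ -3.3333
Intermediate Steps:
k(O, x) = x/3 (k(O, x) = -x*(0 - 1)/3 = -x*(-1)/3 = -(-1)*x/3 = x/3)
-2*k(4, 5) = -2*5/3 = -10/3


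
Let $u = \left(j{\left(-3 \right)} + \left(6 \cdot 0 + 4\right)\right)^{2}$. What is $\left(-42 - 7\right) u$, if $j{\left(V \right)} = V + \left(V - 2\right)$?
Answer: $-784$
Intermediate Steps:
$j{\left(V \right)} = -2 + 2 V$ ($j{\left(V \right)} = V + \left(-2 + V\right) = -2 + 2 V$)
$u = 16$ ($u = \left(\left(-2 + 2 \left(-3\right)\right) + \left(6 \cdot 0 + 4\right)\right)^{2} = \left(\left(-2 - 6\right) + \left(0 + 4\right)\right)^{2} = \left(-8 + 4\right)^{2} = \left(-4\right)^{2} = 16$)
$\left(-42 - 7\right) u = \left(-42 - 7\right) 16 = \left(-49\right) 16 = -784$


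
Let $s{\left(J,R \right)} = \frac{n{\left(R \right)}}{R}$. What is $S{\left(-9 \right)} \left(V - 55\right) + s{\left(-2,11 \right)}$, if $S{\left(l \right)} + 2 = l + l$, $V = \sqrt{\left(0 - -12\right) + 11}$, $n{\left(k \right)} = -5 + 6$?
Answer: $\frac{12101}{11} - 20 \sqrt{23} \approx 1004.2$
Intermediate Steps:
$n{\left(k \right)} = 1$
$V = \sqrt{23}$ ($V = \sqrt{\left(0 + 12\right) + 11} = \sqrt{12 + 11} = \sqrt{23} \approx 4.7958$)
$S{\left(l \right)} = -2 + 2 l$ ($S{\left(l \right)} = -2 + \left(l + l\right) = -2 + 2 l$)
$s{\left(J,R \right)} = \frac{1}{R}$ ($s{\left(J,R \right)} = 1 \frac{1}{R} = \frac{1}{R}$)
$S{\left(-9 \right)} \left(V - 55\right) + s{\left(-2,11 \right)} = \left(-2 + 2 \left(-9\right)\right) \left(\sqrt{23} - 55\right) + \frac{1}{11} = \left(-2 - 18\right) \left(-55 + \sqrt{23}\right) + \frac{1}{11} = - 20 \left(-55 + \sqrt{23}\right) + \frac{1}{11} = \left(1100 - 20 \sqrt{23}\right) + \frac{1}{11} = \frac{12101}{11} - 20 \sqrt{23}$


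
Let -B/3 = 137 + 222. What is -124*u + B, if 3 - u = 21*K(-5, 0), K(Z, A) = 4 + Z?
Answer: -4053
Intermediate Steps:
u = 24 (u = 3 - 21*(4 - 5) = 3 - 21*(-1) = 3 - 1*(-21) = 3 + 21 = 24)
B = -1077 (B = -3*(137 + 222) = -3*359 = -1077)
-124*u + B = -124*24 - 1077 = -2976 - 1077 = -4053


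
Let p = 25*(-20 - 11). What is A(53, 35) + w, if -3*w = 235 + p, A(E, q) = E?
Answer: 233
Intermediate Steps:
p = -775 (p = 25*(-31) = -775)
w = 180 (w = -(235 - 775)/3 = -⅓*(-540) = 180)
A(53, 35) + w = 53 + 180 = 233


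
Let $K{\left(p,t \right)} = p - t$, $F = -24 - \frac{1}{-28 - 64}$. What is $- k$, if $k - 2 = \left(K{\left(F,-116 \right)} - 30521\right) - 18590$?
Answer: $\frac{4509563}{92} \approx 49017.0$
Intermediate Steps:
$F = - \frac{2207}{92}$ ($F = -24 - \frac{1}{-92} = -24 - - \frac{1}{92} = -24 + \frac{1}{92} = - \frac{2207}{92} \approx -23.989$)
$k = - \frac{4509563}{92}$ ($k = 2 - \frac{4509747}{92} = - \frac{4509563}{92} \approx -49017.0$)
$- k = \left(-1\right) \left(- \frac{4509563}{92}\right) = \frac{4509563}{92}$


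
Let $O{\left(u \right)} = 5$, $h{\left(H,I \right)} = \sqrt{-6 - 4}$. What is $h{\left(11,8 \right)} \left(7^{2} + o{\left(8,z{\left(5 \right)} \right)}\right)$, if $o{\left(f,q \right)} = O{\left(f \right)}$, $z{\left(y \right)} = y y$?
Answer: $54 i \sqrt{10} \approx 170.76 i$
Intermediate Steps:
$h{\left(H,I \right)} = i \sqrt{10}$ ($h{\left(H,I \right)} = \sqrt{-10} = i \sqrt{10}$)
$z{\left(y \right)} = y^{2}$
$o{\left(f,q \right)} = 5$
$h{\left(11,8 \right)} \left(7^{2} + o{\left(8,z{\left(5 \right)} \right)}\right) = i \sqrt{10} \left(7^{2} + 5\right) = i \sqrt{10} \left(49 + 5\right) = i \sqrt{10} \cdot 54 = 54 i \sqrt{10}$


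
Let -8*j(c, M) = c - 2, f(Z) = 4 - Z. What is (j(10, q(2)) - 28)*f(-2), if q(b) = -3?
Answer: -174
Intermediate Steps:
j(c, M) = ¼ - c/8 (j(c, M) = -(c - 2)/8 = -(-2 + c)/8 = ¼ - c/8)
(j(10, q(2)) - 28)*f(-2) = ((¼ - ⅛*10) - 28)*(4 - 1*(-2)) = ((¼ - 5/4) - 28)*(4 + 2) = (-1 - 28)*6 = -29*6 = -174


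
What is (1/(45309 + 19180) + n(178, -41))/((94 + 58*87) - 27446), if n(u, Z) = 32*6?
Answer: -12381889/1438491634 ≈ -0.0086076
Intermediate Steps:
n(u, Z) = 192
(1/(45309 + 19180) + n(178, -41))/((94 + 58*87) - 27446) = (1/(45309 + 19180) + 192)/((94 + 58*87) - 27446) = (1/64489 + 192)/((94 + 5046) - 27446) = (1/64489 + 192)/(5140 - 27446) = (12381889/64489)/(-22306) = (12381889/64489)*(-1/22306) = -12381889/1438491634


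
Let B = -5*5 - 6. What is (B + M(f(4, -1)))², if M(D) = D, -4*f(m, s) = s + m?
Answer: 16129/16 ≈ 1008.1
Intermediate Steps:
f(m, s) = -m/4 - s/4 (f(m, s) = -(s + m)/4 = -(m + s)/4 = -m/4 - s/4)
B = -31 (B = -25 - 6 = -31)
(B + M(f(4, -1)))² = (-31 + (-¼*4 - ¼*(-1)))² = (-31 + (-1 + ¼))² = (-31 - ¾)² = (-127/4)² = 16129/16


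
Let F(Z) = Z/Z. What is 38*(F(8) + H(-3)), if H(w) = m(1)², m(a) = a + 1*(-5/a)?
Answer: 646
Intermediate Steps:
m(a) = a - 5/a
F(Z) = 1
H(w) = 16 (H(w) = (1 - 5/1)² = (1 - 5*1)² = (1 - 5)² = (-4)² = 16)
38*(F(8) + H(-3)) = 38*(1 + 16) = 38*17 = 646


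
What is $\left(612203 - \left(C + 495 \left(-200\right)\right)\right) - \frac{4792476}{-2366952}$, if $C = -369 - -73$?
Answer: $\frac{140340731127}{197246} \approx 7.115 \cdot 10^{5}$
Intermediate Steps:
$C = -296$ ($C = -369 + 73 = -296$)
$\left(612203 - \left(C + 495 \left(-200\right)\right)\right) - \frac{4792476}{-2366952} = \left(612203 - \left(-296 + 495 \left(-200\right)\right)\right) - \frac{4792476}{-2366952} = \left(612203 - \left(-296 - 99000\right)\right) - 4792476 \left(- \frac{1}{2366952}\right) = \left(612203 - -99296\right) - - \frac{399373}{197246} = \left(612203 + 99296\right) + \frac{399373}{197246} = 711499 + \frac{399373}{197246} = \frac{140340731127}{197246}$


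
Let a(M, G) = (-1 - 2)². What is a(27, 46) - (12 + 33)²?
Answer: -2016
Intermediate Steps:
a(M, G) = 9 (a(M, G) = (-3)² = 9)
a(27, 46) - (12 + 33)² = 9 - (12 + 33)² = 9 - 1*45² = 9 - 1*2025 = 9 - 2025 = -2016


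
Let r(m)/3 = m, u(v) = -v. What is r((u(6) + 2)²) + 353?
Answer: 401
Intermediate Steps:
r(m) = 3*m
r((u(6) + 2)²) + 353 = 3*(-1*6 + 2)² + 353 = 3*(-6 + 2)² + 353 = 3*(-4)² + 353 = 3*16 + 353 = 48 + 353 = 401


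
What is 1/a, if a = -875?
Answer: -1/875 ≈ -0.0011429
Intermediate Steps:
1/a = 1/(-875) = -1/875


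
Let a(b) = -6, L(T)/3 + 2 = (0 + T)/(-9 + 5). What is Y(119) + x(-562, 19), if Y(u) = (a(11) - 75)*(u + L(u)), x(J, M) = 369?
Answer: -6219/4 ≈ -1554.8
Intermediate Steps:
L(T) = -6 - 3*T/4 (L(T) = -6 + 3*((0 + T)/(-9 + 5)) = -6 + 3*(T/(-4)) = -6 + 3*(T*(-¼)) = -6 + 3*(-T/4) = -6 - 3*T/4)
Y(u) = 486 - 81*u/4 (Y(u) = (-6 - 75)*(u + (-6 - 3*u/4)) = -81*(-6 + u/4) = 486 - 81*u/4)
Y(119) + x(-562, 19) = (486 - 81/4*119) + 369 = (486 - 9639/4) + 369 = -7695/4 + 369 = -6219/4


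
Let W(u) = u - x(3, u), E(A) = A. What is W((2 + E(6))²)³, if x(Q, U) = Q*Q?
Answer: 166375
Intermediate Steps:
x(Q, U) = Q²
W(u) = -9 + u (W(u) = u - 1*3² = u - 1*9 = u - 9 = -9 + u)
W((2 + E(6))²)³ = (-9 + (2 + 6)²)³ = (-9 + 8²)³ = (-9 + 64)³ = 55³ = 166375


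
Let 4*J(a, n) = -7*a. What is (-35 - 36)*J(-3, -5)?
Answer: -1491/4 ≈ -372.75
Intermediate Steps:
J(a, n) = -7*a/4 (J(a, n) = (-7*a)/4 = -7*a/4)
(-35 - 36)*J(-3, -5) = (-35 - 36)*(-7/4*(-3)) = -71*21/4 = -1491/4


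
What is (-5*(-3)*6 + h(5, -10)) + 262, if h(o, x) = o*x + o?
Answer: 307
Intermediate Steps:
h(o, x) = o + o*x
(-5*(-3)*6 + h(5, -10)) + 262 = (-5*(-3)*6 + 5*(1 - 10)) + 262 = (15*6 + 5*(-9)) + 262 = (90 - 45) + 262 = 45 + 262 = 307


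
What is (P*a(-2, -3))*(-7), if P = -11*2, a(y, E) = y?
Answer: -308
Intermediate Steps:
P = -22
(P*a(-2, -3))*(-7) = -22*(-2)*(-7) = 44*(-7) = -308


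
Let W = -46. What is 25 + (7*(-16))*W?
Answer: 5177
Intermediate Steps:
25 + (7*(-16))*W = 25 + (7*(-16))*(-46) = 25 - 112*(-46) = 25 + 5152 = 5177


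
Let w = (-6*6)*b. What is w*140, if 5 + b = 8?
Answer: -15120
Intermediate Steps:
b = 3 (b = -5 + 8 = 3)
w = -108 (w = -6*6*3 = -36*3 = -108)
w*140 = -108*140 = -15120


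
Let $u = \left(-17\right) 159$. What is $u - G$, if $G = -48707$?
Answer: $46004$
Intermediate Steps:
$u = -2703$
$u - G = -2703 - -48707 = -2703 + 48707 = 46004$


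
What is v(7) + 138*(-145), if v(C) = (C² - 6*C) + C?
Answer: -19996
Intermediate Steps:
v(C) = C² - 5*C
v(7) + 138*(-145) = 7*(-5 + 7) + 138*(-145) = 7*2 - 20010 = 14 - 20010 = -19996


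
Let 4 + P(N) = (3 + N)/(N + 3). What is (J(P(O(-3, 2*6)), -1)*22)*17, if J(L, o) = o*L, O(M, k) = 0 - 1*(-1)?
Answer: 1122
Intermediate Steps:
O(M, k) = 1 (O(M, k) = 0 + 1 = 1)
P(N) = -3 (P(N) = -4 + (3 + N)/(N + 3) = -4 + (3 + N)/(3 + N) = -4 + 1 = -3)
J(L, o) = L*o
(J(P(O(-3, 2*6)), -1)*22)*17 = (-3*(-1)*22)*17 = (3*22)*17 = 66*17 = 1122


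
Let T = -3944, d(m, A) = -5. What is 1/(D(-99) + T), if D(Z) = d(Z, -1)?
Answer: -1/3949 ≈ -0.00025323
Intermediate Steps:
D(Z) = -5
1/(D(-99) + T) = 1/(-5 - 3944) = 1/(-3949) = -1/3949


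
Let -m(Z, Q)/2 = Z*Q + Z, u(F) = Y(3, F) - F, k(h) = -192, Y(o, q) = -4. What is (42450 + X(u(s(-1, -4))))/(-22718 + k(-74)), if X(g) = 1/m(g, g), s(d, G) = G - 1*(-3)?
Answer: -509399/274920 ≈ -1.8529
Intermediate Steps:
s(d, G) = 3 + G (s(d, G) = G + 3 = 3 + G)
u(F) = -4 - F
m(Z, Q) = -2*Z - 2*Q*Z (m(Z, Q) = -2*(Z*Q + Z) = -2*(Q*Z + Z) = -2*(Z + Q*Z) = -2*Z - 2*Q*Z)
X(g) = -1/(2*g*(1 + g)) (X(g) = 1/(-2*g*(1 + g)) = -1/(2*g*(1 + g)))
(42450 + X(u(s(-1, -4))))/(-22718 + k(-74)) = (42450 - 1/(2*(-4 - (3 - 4))*(1 + (-4 - (3 - 4)))))/(-22718 - 192) = (42450 - 1/(2*(-4 - 1*(-1))*(1 + (-4 - 1*(-1)))))/(-22910) = (42450 - 1/(2*(-4 + 1)*(1 + (-4 + 1))))*(-1/22910) = (42450 - ½/(-3*(1 - 3)))*(-1/22910) = (42450 - ½*(-⅓)/(-2))*(-1/22910) = (42450 - ½*(-⅓)*(-½))*(-1/22910) = (42450 - 1/12)*(-1/22910) = (509399/12)*(-1/22910) = -509399/274920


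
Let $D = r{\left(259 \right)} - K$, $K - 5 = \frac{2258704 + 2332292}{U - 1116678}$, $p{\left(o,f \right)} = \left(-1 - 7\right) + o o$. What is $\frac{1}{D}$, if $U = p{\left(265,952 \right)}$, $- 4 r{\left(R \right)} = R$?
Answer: $- \frac{4185844}{273598635} \approx -0.015299$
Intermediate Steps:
$r{\left(R \right)} = - \frac{R}{4}$
$p{\left(o,f \right)} = -8 + o^{2}$
$U = 70217$ ($U = -8 + 265^{2} = -8 + 70225 = 70217$)
$K = \frac{641309}{1046461}$ ($K = 5 + \frac{2258704 + 2332292}{70217 - 1116678} = 5 + \frac{4590996}{-1046461} = 5 + 4590996 \left(- \frac{1}{1046461}\right) = 5 - \frac{4590996}{1046461} = \frac{641309}{1046461} \approx 0.61284$)
$D = - \frac{273598635}{4185844}$ ($D = \left(- \frac{1}{4}\right) 259 - \frac{641309}{1046461} = - \frac{259}{4} - \frac{641309}{1046461} = - \frac{273598635}{4185844} \approx -65.363$)
$\frac{1}{D} = \frac{1}{- \frac{273598635}{4185844}} = - \frac{4185844}{273598635}$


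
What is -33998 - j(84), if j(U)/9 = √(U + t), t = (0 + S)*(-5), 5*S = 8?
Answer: -33998 - 18*√19 ≈ -34076.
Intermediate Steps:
S = 8/5 (S = (⅕)*8 = 8/5 ≈ 1.6000)
t = -8 (t = (0 + 8/5)*(-5) = (8/5)*(-5) = -8)
j(U) = 9*√(-8 + U) (j(U) = 9*√(U - 8) = 9*√(-8 + U))
-33998 - j(84) = -33998 - 9*√(-8 + 84) = -33998 - 9*√76 = -33998 - 9*2*√19 = -33998 - 18*√19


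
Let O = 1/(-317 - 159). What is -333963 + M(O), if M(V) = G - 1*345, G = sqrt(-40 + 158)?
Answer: -334308 + sqrt(118) ≈ -3.3430e+5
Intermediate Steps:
G = sqrt(118) ≈ 10.863
O = -1/476 (O = 1/(-476) = -1/476 ≈ -0.0021008)
M(V) = -345 + sqrt(118) (M(V) = sqrt(118) - 1*345 = sqrt(118) - 345 = -345 + sqrt(118))
-333963 + M(O) = -333963 + (-345 + sqrt(118)) = -334308 + sqrt(118)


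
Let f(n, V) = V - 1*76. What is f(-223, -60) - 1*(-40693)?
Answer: 40557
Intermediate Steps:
f(n, V) = -76 + V (f(n, V) = V - 76 = -76 + V)
f(-223, -60) - 1*(-40693) = (-76 - 60) - 1*(-40693) = -136 + 40693 = 40557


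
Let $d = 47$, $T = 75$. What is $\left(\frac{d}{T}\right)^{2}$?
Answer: $\frac{2209}{5625} \approx 0.39271$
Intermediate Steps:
$\left(\frac{d}{T}\right)^{2} = \left(\frac{47}{75}\right)^{2} = \frac{2209}{5625}$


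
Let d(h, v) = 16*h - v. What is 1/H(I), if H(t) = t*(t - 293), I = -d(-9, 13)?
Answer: -1/21352 ≈ -4.6834e-5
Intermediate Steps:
d(h, v) = -v + 16*h
I = 157 (I = -(-1*13 + 16*(-9)) = -(-13 - 144) = -1*(-157) = 157)
H(t) = t*(-293 + t)
1/H(I) = 1/(157*(-293 + 157)) = 1/(157*(-136)) = 1/(-21352) = -1/21352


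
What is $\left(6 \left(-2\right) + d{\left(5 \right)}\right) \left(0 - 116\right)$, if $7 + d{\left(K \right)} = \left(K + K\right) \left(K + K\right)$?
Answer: $-9396$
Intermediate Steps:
$d{\left(K \right)} = -7 + 4 K^{2}$ ($d{\left(K \right)} = -7 + \left(K + K\right) \left(K + K\right) = -7 + 2 K 2 K = -7 + 4 K^{2}$)
$\left(6 \left(-2\right) + d{\left(5 \right)}\right) \left(0 - 116\right) = \left(6 \left(-2\right) - \left(7 - 4 \cdot 5^{2}\right)\right) \left(0 - 116\right) = \left(-12 + \left(-7 + 4 \cdot 25\right)\right) \left(-116\right) = \left(-12 + \left(-7 + 100\right)\right) \left(-116\right) = \left(-12 + 93\right) \left(-116\right) = 81 \left(-116\right) = -9396$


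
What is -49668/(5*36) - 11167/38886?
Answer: -17901851/64810 ≈ -276.22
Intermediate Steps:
-49668/(5*36) - 11167/38886 = -49668/180 - 11167*1/38886 = -49668*1/180 - 11167/38886 = -4139/15 - 11167/38886 = -17901851/64810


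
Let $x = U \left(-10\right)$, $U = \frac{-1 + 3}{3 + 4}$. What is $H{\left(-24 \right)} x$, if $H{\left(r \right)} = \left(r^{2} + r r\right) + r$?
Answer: $- \frac{22560}{7} \approx -3222.9$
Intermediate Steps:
$U = \frac{2}{7} \approx 0.28571$
$x = - \frac{20}{7}$ ($x = \frac{2}{7} \left(-10\right) = - \frac{20}{7} \approx -2.8571$)
$H{\left(r \right)} = r + 2 r^{2}$ ($H{\left(r \right)} = \left(r^{2} + r^{2}\right) + r = 2 r^{2} + r = r + 2 r^{2}$)
$H{\left(-24 \right)} x = - 24 \left(1 + 2 \left(-24\right)\right) \left(- \frac{20}{7}\right) = - 24 \left(1 - 48\right) \left(- \frac{20}{7}\right) = \left(-24\right) \left(-47\right) \left(- \frac{20}{7}\right) = 1128 \left(- \frac{20}{7}\right) = - \frac{22560}{7}$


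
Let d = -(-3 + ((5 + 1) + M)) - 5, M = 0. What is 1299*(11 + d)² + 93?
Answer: 11784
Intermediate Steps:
d = -8 (d = -(-3 + ((5 + 1) + 0)) - 5 = -(-3 + (6 + 0)) - 5 = -(-3 + 6) - 5 = -1*3 - 5 = -3 - 5 = -8)
1299*(11 + d)² + 93 = 1299*(11 - 8)² + 93 = 1299*3² + 93 = 1299*9 + 93 = 11691 + 93 = 11784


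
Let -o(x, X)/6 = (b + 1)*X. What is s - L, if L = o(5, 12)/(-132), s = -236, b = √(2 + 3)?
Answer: -2602/11 - 6*√5/11 ≈ -237.77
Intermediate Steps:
b = √5 ≈ 2.2361
o(x, X) = -6*X*(1 + √5) (o(x, X) = -6*(√5 + 1)*X = -6*(1 + √5)*X = -6*X*(1 + √5))
L = 6/11 + 6*√5/11 (L = -6*12*(1 + √5)/(-132) = (-72 - 72*√5)*(-1/132) = 6/11 + 6*√5/11 ≈ 1.7651)
s - L = -236 - (6/11 + 6*√5/11) = -236 + (-6/11 - 6*√5/11) = -2602/11 - 6*√5/11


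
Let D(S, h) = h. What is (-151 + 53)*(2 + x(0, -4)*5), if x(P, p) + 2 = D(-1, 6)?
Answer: -2156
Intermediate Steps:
x(P, p) = 4 (x(P, p) = -2 + 6 = 4)
(-151 + 53)*(2 + x(0, -4)*5) = (-151 + 53)*(2 + 4*5) = -98*(2 + 20) = -98*22 = -2156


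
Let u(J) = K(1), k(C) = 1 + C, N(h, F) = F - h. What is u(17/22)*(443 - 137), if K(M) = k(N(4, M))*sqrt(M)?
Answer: -612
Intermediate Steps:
K(M) = sqrt(M)*(-3 + M) (K(M) = (1 + (M - 1*4))*sqrt(M) = (1 + (M - 4))*sqrt(M) = (1 + (-4 + M))*sqrt(M) = (-3 + M)*sqrt(M) = sqrt(M)*(-3 + M))
u(J) = -2 (u(J) = sqrt(1)*(-3 + 1) = 1*(-2) = -2)
u(17/22)*(443 - 137) = -2*(443 - 137) = -2*306 = -612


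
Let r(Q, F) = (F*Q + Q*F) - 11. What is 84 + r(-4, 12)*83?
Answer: -8797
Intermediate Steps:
r(Q, F) = -11 + 2*F*Q (r(Q, F) = (F*Q + F*Q) - 11 = 2*F*Q - 11 = -11 + 2*F*Q)
84 + r(-4, 12)*83 = 84 + (-11 + 2*12*(-4))*83 = 84 + (-11 - 96)*83 = 84 - 107*83 = 84 - 8881 = -8797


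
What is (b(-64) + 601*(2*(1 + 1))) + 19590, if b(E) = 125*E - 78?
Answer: 13916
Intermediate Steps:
b(E) = -78 + 125*E
(b(-64) + 601*(2*(1 + 1))) + 19590 = ((-78 + 125*(-64)) + 601*(2*(1 + 1))) + 19590 = ((-78 - 8000) + 601*(2*2)) + 19590 = (-8078 + 601*4) + 19590 = (-8078 + 2404) + 19590 = -5674 + 19590 = 13916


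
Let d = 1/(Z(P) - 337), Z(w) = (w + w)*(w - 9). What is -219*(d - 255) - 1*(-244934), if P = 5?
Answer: 113393902/377 ≈ 3.0078e+5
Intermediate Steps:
Z(w) = 2*w*(-9 + w) (Z(w) = (2*w)*(-9 + w) = 2*w*(-9 + w))
d = -1/377 (d = 1/(2*5*(-9 + 5) - 337) = 1/(2*5*(-4) - 337) = 1/(-40 - 337) = 1/(-377) = -1/377 ≈ -0.0026525)
-219*(d - 255) - 1*(-244934) = -219*(-1/377 - 255) - 1*(-244934) = -219*(-96136/377) + 244934 = 21053784/377 + 244934 = 113393902/377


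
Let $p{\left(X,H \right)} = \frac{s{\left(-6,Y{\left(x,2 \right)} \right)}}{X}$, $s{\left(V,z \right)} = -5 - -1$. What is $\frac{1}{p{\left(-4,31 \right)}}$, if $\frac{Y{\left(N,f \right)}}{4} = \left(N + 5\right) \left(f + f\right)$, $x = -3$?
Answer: $1$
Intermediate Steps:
$Y{\left(N,f \right)} = 8 f \left(5 + N\right)$ ($Y{\left(N,f \right)} = 4 \left(N + 5\right) \left(f + f\right) = 4 \left(5 + N\right) 2 f = 4 \cdot 2 f \left(5 + N\right) = 8 f \left(5 + N\right)$)
$s{\left(V,z \right)} = -4$ ($s{\left(V,z \right)} = -5 + 1 = -4$)
$p{\left(X,H \right)} = - \frac{4}{X}$
$\frac{1}{p{\left(-4,31 \right)}} = \frac{1}{\left(-4\right) \frac{1}{-4}} = \frac{1}{\left(-4\right) \left(- \frac{1}{4}\right)} = 1^{-1} = 1$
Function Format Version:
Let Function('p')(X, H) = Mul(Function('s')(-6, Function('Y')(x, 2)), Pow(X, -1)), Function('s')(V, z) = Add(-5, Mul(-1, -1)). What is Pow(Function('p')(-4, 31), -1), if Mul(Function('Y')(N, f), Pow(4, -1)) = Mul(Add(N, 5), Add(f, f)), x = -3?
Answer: 1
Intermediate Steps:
Function('Y')(N, f) = Mul(8, f, Add(5, N)) (Function('Y')(N, f) = Mul(4, Mul(Add(N, 5), Add(f, f))) = Mul(4, Mul(Add(5, N), Mul(2, f))) = Mul(4, Mul(2, f, Add(5, N))) = Mul(8, f, Add(5, N)))
Function('s')(V, z) = -4 (Function('s')(V, z) = Add(-5, 1) = -4)
Function('p')(X, H) = Mul(-4, Pow(X, -1))
Pow(Function('p')(-4, 31), -1) = Pow(Mul(-4, Pow(-4, -1)), -1) = Pow(Mul(-4, Rational(-1, 4)), -1) = Pow(1, -1) = 1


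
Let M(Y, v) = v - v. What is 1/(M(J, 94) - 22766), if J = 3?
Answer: -1/22766 ≈ -4.3925e-5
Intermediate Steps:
M(Y, v) = 0
1/(M(J, 94) - 22766) = 1/(0 - 22766) = 1/(-22766) = -1/22766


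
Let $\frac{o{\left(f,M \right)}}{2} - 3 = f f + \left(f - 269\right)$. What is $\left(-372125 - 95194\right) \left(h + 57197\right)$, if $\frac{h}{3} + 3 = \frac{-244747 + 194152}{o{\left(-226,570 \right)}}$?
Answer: $- \frac{2703647810704881}{101168} \approx -2.6724 \cdot 10^{10}$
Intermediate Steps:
$o{\left(f,M \right)} = -532 + 2 f + 2 f^{2}$ ($o{\left(f,M \right)} = 6 + 2 \left(f f + \left(f - 269\right)\right) = 6 + 2 \left(f^{2} + \left(-269 + f\right)\right) = 6 + 2 \left(-269 + f + f^{2}\right) = 6 + \left(-538 + 2 f + 2 f^{2}\right) = -532 + 2 f + 2 f^{2}$)
$h = - \frac{1062297}{101168}$ ($h = -9 + 3 \frac{-244747 + 194152}{-532 + 2 \left(-226\right) + 2 \left(-226\right)^{2}} = -9 + 3 \left(- \frac{50595}{-532 - 452 + 2 \cdot 51076}\right) = -9 + 3 \left(- \frac{50595}{-532 - 452 + 102152}\right) = -9 + 3 \left(- \frac{50595}{101168}\right) = -9 - \frac{151785}{101168} = - \frac{1062297}{101168} \approx -10.5$)
$\left(-372125 - 95194\right) \left(h + 57197\right) = \left(-372125 - 95194\right) \left(- \frac{1062297}{101168} + 57197\right) = \left(-467319\right) \frac{5785443799}{101168} = - \frac{2703647810704881}{101168}$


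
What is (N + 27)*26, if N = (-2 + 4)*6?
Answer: 1014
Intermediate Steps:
N = 12 (N = 2*6 = 12)
(N + 27)*26 = (12 + 27)*26 = 39*26 = 1014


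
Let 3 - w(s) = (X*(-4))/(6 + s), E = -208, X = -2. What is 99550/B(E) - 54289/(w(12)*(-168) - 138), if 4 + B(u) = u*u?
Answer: 180376513/1840713 ≈ 97.993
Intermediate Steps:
B(u) = -4 + u² (B(u) = -4 + u*u = -4 + u²)
w(s) = 3 - 8/(6 + s) (w(s) = 3 - (-2*(-4))/(6 + s) = 3 - 8/(6 + s))
99550/B(E) - 54289/(w(12)*(-168) - 138) = 99550/(-4 + (-208)²) - 54289/(((10 + 3*12)/(6 + 12))*(-168) - 138) = 99550/(-4 + 43264) - 54289/(((10 + 36)/18)*(-168) - 138) = 99550/43260 - 54289/(((1/18)*46)*(-168) - 138) = 99550*(1/43260) - 54289/((23/9)*(-168) - 138) = 9955/4326 - 54289/(-1288/3 - 138) = 9955/4326 - 54289/(-1702/3) = 9955/4326 - 54289*(-3/1702) = 9955/4326 + 162867/1702 = 180376513/1840713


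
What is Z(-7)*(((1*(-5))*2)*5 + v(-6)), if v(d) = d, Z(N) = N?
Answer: 392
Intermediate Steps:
Z(-7)*(((1*(-5))*2)*5 + v(-6)) = -7*(((1*(-5))*2)*5 - 6) = -7*(-5*2*5 - 6) = -7*(-10*5 - 6) = -7*(-50 - 6) = -7*(-56) = 392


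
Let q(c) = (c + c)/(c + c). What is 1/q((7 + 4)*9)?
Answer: 1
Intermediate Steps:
q(c) = 1 (q(c) = (2*c)/((2*c)) = (2*c)*(1/(2*c)) = 1)
1/q((7 + 4)*9) = 1/1 = 1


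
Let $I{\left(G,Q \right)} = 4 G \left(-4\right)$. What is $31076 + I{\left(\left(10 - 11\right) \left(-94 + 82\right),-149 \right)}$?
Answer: $30884$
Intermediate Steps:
$I{\left(G,Q \right)} = - 16 G$
$31076 + I{\left(\left(10 - 11\right) \left(-94 + 82\right),-149 \right)} = 31076 - 16 \left(10 - 11\right) \left(-94 + 82\right) = 31076 - 16 \left(\left(-1\right) \left(-12\right)\right) = 31076 - 192 = 30884$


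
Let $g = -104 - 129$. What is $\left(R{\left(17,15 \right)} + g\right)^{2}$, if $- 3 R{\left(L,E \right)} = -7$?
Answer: $\frac{478864}{9} \approx 53207.0$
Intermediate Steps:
$R{\left(L,E \right)} = \frac{7}{3}$ ($R{\left(L,E \right)} = \left(- \frac{1}{3}\right) \left(-7\right) = \frac{7}{3}$)
$g = -233$ ($g = -104 - 129 = -233$)
$\left(R{\left(17,15 \right)} + g\right)^{2} = \left(\frac{7}{3} - 233\right)^{2} = \left(- \frac{692}{3}\right)^{2} = \frac{478864}{9}$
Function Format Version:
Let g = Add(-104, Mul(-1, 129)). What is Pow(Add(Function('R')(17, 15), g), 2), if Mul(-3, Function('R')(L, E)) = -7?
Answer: Rational(478864, 9) ≈ 53207.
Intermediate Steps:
Function('R')(L, E) = Rational(7, 3) (Function('R')(L, E) = Mul(Rational(-1, 3), -7) = Rational(7, 3))
g = -233 (g = Add(-104, -129) = -233)
Pow(Add(Function('R')(17, 15), g), 2) = Pow(Add(Rational(7, 3), -233), 2) = Pow(Rational(-692, 3), 2) = Rational(478864, 9)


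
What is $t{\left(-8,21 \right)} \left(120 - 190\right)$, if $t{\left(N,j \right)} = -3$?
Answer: $210$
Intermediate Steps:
$t{\left(-8,21 \right)} \left(120 - 190\right) = - 3 \left(120 - 190\right) = \left(-3\right) \left(-70\right) = 210$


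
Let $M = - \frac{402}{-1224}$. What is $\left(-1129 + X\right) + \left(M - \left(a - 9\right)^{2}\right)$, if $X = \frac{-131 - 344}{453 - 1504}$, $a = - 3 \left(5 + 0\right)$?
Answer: $- \frac{365391503}{214404} \approx -1704.2$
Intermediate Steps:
$a = -15$ ($a = \left(-3\right) 5 = -15$)
$X = \frac{475}{1051}$ ($X = - \frac{475}{-1051} = \left(-475\right) \left(- \frac{1}{1051}\right) = \frac{475}{1051} \approx 0.45195$)
$M = \frac{67}{204}$ ($M = \left(-402\right) \left(- \frac{1}{1224}\right) = \frac{67}{204} \approx 0.32843$)
$\left(-1129 + X\right) + \left(M - \left(a - 9\right)^{2}\right) = \left(-1129 + \frac{475}{1051}\right) + \left(\frac{67}{204} - \left(-15 - 9\right)^{2}\right) = - \frac{1186104}{1051} + \left(\frac{67}{204} - \left(-24\right)^{2}\right) = - \frac{1186104}{1051} + \left(\frac{67}{204} - 576\right) = - \frac{1186104}{1051} - \frac{117437}{204} = - \frac{365391503}{214404}$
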